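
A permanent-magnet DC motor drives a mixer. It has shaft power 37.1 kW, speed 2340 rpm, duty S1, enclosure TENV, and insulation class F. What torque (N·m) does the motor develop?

ω = 2π × 2340/60 = 245 rad/s
τ = P/ω = 37100/245 = 151 N·m

151 N·m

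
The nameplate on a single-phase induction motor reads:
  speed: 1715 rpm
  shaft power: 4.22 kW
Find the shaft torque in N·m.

23.5 N·m

ω = 2π × 1715/60 = 179.6 rad/s
τ = P/ω = 4220/179.6 = 23.5 N·m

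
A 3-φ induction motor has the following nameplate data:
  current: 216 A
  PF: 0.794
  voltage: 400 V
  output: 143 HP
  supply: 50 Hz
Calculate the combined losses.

12.1 kW

P_in = √3·V·I·cosφ = 1.732×400×216×0.794 = 118818 W
P_out = 143×746 = 106678 W
Losses = P_in − P_out = 118818 − 106678 = 12140 W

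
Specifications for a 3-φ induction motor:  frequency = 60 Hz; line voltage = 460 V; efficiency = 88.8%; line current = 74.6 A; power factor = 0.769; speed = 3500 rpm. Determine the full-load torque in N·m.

111 N·m

P_in = √3·V·I·cosφ = 1.732 × 460 × 74.6 × 0.769 = 45706 W
P_out = η·P_in = 0.888 × 45706 = 40587 W
n = 3500 rpm
ω = 2π×3500/60 = 366.5 rad/s
τ = P_out/ω = 40587/366.5 = 111 N·m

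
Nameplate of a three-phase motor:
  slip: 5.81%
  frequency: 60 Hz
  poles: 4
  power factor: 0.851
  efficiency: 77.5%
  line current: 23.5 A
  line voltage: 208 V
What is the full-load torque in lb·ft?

23.2 lb·ft

P_in = √3·V·I·cosφ = 1.732 × 208 × 23.5 × 0.851 = 7205 W
P_out = η·P_in = 0.775 × 7205 = 5584 W
n_s = 120×60/4 = 1800 rpm; n = 1800×(1−0.0581) = 1695 rpm
ω = 2π×1695/60 = 177.5 rad/s
τ = P_out/ω = 5584/177.5 = 31.46 N·m
In lb·ft: 31.46/1.356 = 23.2 lb·ft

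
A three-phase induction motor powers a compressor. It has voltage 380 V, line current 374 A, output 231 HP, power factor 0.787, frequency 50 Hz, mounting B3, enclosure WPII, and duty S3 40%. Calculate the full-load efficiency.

89.0 %

P_out = 231 × 746 = 172326 W
P_in = √3·V_L·I_L·cosφ = 1.732 × 380 × 374 × 0.787 = 193721 W
η = P_out / P_in = 172326 / 193721 = 0.890 = 89.0%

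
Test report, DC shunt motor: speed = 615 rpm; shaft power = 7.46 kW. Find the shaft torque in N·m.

ω = 2π × 615/60 = 64.4 rad/s
τ = P/ω = 7460/64.4 = 116 N·m

116 N·m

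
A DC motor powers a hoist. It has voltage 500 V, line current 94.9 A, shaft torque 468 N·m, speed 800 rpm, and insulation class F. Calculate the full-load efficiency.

ω = 2π × 800/60 = 83.78 rad/s; P_out = τω = 468 × 83.78 = 39209 W
P_in = V·I = 500 × 94.9 = 47450 W
η = P_out / P_in = 39209 / 47450 = 0.826 = 82.6%

82.6 %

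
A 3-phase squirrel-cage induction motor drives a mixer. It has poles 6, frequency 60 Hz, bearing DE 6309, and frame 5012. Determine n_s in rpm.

1200 rpm

n_s = 120f/p = 120×60/6 = 1200 rpm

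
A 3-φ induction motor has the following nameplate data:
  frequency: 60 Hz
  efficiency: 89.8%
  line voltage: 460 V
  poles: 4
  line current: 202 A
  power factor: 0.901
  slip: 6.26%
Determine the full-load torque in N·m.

P_in = √3·V·I·cosφ = 1.732 × 460 × 202 × 0.901 = 145005 W
P_out = η·P_in = 0.898 × 145005 = 130214 W
n_s = 120×60/4 = 1800 rpm; n = 1800×(1−0.0626) = 1687 rpm
ω = 2π×1687/60 = 176.7 rad/s
τ = P_out/ω = 130214/176.7 = 737 N·m

737 N·m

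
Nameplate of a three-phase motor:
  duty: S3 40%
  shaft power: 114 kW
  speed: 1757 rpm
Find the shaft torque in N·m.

ω = 2π × 1757/60 = 184 rad/s
τ = P/ω = 114000/184 = 620 N·m

620 N·m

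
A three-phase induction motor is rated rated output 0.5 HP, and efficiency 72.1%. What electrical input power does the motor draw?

P_out = 0.5 × 746 = 373 W
P_in = P_out/η = 373/0.721 = 517 W = 0.517 kW

0.517 kW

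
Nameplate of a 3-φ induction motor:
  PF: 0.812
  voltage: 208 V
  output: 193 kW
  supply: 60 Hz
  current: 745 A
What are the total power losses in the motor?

24900 W

P_in = √3·V·I·cosφ = 1.732×208×745×0.812 = 217933 W
P_out = 193000 W
Losses = P_in − P_out = 217933 − 193000 = 24933 W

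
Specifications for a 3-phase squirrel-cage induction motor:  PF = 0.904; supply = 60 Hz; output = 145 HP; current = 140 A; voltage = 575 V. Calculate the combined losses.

P_in = √3·V·I·cosφ = 1.732×575×140×0.904 = 126041 W
P_out = 145×746 = 108170 W
Losses = P_in − P_out = 126041 − 108170 = 17871 W

17.9 kW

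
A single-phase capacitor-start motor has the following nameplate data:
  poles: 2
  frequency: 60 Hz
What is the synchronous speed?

n_s = 120f/p = 120×60/2 = 3600 rpm

3600 rpm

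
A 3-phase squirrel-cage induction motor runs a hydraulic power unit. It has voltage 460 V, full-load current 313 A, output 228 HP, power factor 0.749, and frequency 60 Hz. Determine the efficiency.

P_out = 228 × 746 = 170088 W
P_in = √3·V_L·I_L·cosφ = 1.732 × 460 × 313 × 0.749 = 186781 W
η = P_out / P_in = 170088 / 186781 = 0.911 = 91.1%

91.1 %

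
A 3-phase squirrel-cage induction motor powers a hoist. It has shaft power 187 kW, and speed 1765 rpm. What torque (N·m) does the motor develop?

1010 N·m

ω = 2π × 1765/60 = 184.8 rad/s
τ = P/ω = 187000/184.8 = 1010 N·m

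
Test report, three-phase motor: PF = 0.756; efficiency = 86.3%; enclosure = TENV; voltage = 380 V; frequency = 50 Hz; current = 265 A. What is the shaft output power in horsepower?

P_in = √3·V·I·cosφ = 1.732 × 380 × 265 × 0.756 = 131856 W
P_out = η·P_in = 0.863 × 131856 = 113792 W
= 113792/746 = 153 HP

153 HP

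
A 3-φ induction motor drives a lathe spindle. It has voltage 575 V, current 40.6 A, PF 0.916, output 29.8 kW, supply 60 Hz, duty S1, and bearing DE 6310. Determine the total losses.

7.24 kW

P_in = √3·V·I·cosφ = 1.732×575×40.6×0.916 = 37037 W
P_out = 29800 W
Losses = P_in − P_out = 37037 − 29800 = 7237 W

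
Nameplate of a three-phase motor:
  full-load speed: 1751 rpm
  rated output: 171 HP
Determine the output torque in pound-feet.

P_out = 171 × 746 = 127566 W
ω = 2π × 1751/60 = 183.4 rad/s
τ = P_out/ω = 127566/183.4 = 695.6 N·m
In lb·ft: 695.6/1.356 = 513 lb·ft

513 lb·ft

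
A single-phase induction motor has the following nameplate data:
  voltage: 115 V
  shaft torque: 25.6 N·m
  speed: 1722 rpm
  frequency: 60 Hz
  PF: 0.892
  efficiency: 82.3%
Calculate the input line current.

54.7 A

ω = 2π×1722/60 = 180.3 rad/s; P_out = τω = 25.6 × 180.3 = 4616 W
P_in = P_out / η = 4616 / 0.823 = 5609 W
I = P_in / (V·cosφ) = 5609 / (115 × 0.892) = 54.7 A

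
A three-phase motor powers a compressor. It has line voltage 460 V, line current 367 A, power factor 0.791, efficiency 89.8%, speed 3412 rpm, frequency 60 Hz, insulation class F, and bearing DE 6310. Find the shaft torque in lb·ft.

P_in = √3·V·I·cosφ = 1.732 × 460 × 367 × 0.791 = 231285 W
P_out = η·P_in = 0.898 × 231285 = 207694 W
n = 3412 rpm
ω = 2π×3412/60 = 357.3 rad/s
τ = P_out/ω = 207694/357.3 = 581.3 N·m
In lb·ft: 581.3/1.356 = 429 lb·ft

429 lb·ft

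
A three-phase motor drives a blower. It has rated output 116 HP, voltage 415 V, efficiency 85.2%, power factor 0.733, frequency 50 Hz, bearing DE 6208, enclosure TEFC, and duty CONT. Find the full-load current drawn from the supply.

P_out = 116 × 746 = 86536 W
P_in = P_out / η = 86536 / 0.852 = 101568 W
I_L = P_in / (√3·V_L·cosφ) = 101568 / (1.732 × 415 × 0.733) = 193 A

193 A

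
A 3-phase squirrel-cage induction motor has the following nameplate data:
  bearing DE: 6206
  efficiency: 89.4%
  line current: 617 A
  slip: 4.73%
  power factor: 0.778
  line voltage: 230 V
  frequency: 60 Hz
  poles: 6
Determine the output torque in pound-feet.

P_in = √3·V·I·cosφ = 1.732 × 230 × 617 × 0.778 = 191223 W
P_out = η·P_in = 0.894 × 191223 = 170953 W
n_s = 120×60/6 = 1200 rpm; n = 1200×(1−0.0473) = 1143 rpm
ω = 2π×1143/60 = 119.7 rad/s
τ = P_out/ω = 170953/119.7 = 1428 N·m
In lb·ft: 1428/1.356 = 1050 lb·ft

1050 lb·ft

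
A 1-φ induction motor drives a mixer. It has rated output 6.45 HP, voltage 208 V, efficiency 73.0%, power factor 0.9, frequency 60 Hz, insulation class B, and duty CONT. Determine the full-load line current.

P_out = 6.45 × 746 = 4812 W
P_in = P_out / η = 4812 / 0.730 = 6592 W
I = P_in / (V·cosφ) = 6592 / (208 × 0.9) = 35.2 A

35.2 A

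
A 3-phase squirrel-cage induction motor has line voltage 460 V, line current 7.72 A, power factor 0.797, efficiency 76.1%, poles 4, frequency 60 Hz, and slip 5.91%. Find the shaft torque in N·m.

P_in = √3·V·I·cosφ = 1.732 × 460 × 7.72 × 0.797 = 4902 W
P_out = η·P_in = 0.761 × 4902 = 3730 W
n_s = 120×60/4 = 1800 rpm; n = 1800×(1−0.0591) = 1694 rpm
ω = 2π×1694/60 = 177.4 rad/s
τ = P_out/ω = 3730/177.4 = 21 N·m

21 N·m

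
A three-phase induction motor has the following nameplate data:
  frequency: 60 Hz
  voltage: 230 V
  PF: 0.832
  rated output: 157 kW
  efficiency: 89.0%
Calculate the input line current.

P_out = 157 kW = 157000 W
P_in = P_out / η = 157000 / 0.890 = 176404 W
I_L = P_in / (√3·V_L·cosφ) = 176404 / (1.732 × 230 × 0.832) = 532 A

532 A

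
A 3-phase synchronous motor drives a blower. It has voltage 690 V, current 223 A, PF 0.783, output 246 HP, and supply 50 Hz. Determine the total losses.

P_in = √3·V·I·cosφ = 1.732×690×223×0.783 = 208672 W
P_out = 246×746 = 183516 W
Losses = P_in − P_out = 208672 − 183516 = 25156 W

25200 W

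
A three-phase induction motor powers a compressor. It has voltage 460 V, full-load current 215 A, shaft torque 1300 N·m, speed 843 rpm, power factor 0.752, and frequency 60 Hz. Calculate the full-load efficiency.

89.1 %

ω = 2π × 843/60 = 88.28 rad/s; P_out = τω = 1300 × 88.28 = 114764 W
P_in = √3·V_L·I_L·cosφ = 1.732 × 460 × 215 × 0.752 = 128814 W
η = P_out / P_in = 114764 / 128814 = 0.891 = 89.1%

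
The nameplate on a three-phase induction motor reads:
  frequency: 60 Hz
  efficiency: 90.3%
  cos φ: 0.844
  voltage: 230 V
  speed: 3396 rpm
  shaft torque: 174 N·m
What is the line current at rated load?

ω = 2π×3396/60 = 355.6 rad/s; P_out = τω = 174 × 355.6 = 61874 W
P_in = P_out / η = 61874 / 0.903 = 68520 W
I_L = P_in / (√3·V_L·cosφ) = 68520 / (1.732 × 230 × 0.844) = 204 A

204 A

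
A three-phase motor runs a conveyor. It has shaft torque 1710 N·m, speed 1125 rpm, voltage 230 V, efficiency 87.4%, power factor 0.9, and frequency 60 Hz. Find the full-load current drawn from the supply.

ω = 2π×1125/60 = 117.8 rad/s; P_out = τω = 1710 × 117.8 = 201438 W
P_in = P_out / η = 201438 / 0.874 = 230478 W
I_L = P_in / (√3·V_L·cosφ) = 230478 / (1.732 × 230 × 0.9) = 643 A

643 A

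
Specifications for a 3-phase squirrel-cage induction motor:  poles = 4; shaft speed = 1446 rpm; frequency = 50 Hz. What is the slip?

n_s = 120f/p = 120×50/4 = 1500 rpm
s = (n_s − n)/n_s = (1500 − 1446)/1500 = 0.0360

3.60 %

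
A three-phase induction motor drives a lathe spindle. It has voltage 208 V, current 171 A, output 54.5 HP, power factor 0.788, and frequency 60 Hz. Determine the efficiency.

P_out = 54.5 × 746 = 40657 W
P_in = √3·V_L·I_L·cosφ = 1.732 × 208 × 171 × 0.788 = 48544 W
η = P_out / P_in = 40657 / 48544 = 0.838 = 83.8%

83.8 %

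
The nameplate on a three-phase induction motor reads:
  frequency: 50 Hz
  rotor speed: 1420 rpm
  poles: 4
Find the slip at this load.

5.3 %

n_s = 120f/p = 120×50/4 = 1500 rpm
s = (n_s − n)/n_s = (1500 − 1420)/1500 = 0.0533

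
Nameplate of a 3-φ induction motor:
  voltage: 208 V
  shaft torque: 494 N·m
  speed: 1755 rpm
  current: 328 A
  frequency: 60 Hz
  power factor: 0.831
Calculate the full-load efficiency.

ω = 2π × 1755/60 = 183.8 rad/s; P_out = τω = 494 × 183.8 = 90797 W
P_in = √3·V_L·I_L·cosφ = 1.732 × 208 × 328 × 0.831 = 98194 W
η = P_out / P_in = 90797 / 98194 = 0.925 = 92.5%

92.5 %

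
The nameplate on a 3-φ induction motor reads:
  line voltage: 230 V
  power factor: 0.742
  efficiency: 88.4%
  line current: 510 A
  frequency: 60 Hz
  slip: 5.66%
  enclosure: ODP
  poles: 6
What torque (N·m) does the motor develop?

P_in = √3·V·I·cosφ = 1.732 × 230 × 510 × 0.742 = 150747 W
P_out = η·P_in = 0.884 × 150747 = 133260 W
n_s = 120×60/6 = 1200 rpm; n = 1200×(1−0.0566) = 1132 rpm
ω = 2π×1132/60 = 118.5 rad/s
τ = P_out/ω = 133260/118.5 = 1120 N·m

1120 N·m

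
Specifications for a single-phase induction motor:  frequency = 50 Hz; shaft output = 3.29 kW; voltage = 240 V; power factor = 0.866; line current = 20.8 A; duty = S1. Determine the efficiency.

P_out = 3.29 kW = 3290 W
P_in = V·I·cosφ = 240 × 20.8 × 0.866 = 4323 W
η = P_out / P_in = 3290 / 4323 = 0.761 = 76.1%

76.1 %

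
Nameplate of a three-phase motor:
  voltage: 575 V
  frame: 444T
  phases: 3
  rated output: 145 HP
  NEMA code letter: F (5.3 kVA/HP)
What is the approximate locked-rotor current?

S_LR = 5.3 × 145 = 768.5 kVA
I_LR = S_LR/(√3·V_L) = 768500/(1.732×575) = 772 A

772 A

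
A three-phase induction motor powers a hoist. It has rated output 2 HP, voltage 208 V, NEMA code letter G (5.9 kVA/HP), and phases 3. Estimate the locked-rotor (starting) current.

32.8 A

S_LR = 5.9 × 2 = 11.8 kVA
I_LR = S_LR/(√3·V_L) = 11800/(1.732×208) = 32.8 A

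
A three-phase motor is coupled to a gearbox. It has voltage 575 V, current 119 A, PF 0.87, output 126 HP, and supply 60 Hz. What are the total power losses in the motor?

P_in = √3·V·I·cosφ = 1.732×575×119×0.87 = 103106 W
P_out = 126×746 = 93996 W
Losses = P_in − P_out = 103106 − 93996 = 9110 W

9.11 kW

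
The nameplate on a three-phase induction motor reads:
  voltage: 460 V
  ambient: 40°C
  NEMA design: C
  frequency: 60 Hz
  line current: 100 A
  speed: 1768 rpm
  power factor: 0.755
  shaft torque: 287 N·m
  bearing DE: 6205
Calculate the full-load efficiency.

88.3 %

ω = 2π × 1768/60 = 185.1 rad/s; P_out = τω = 287 × 185.1 = 53124 W
P_in = √3·V_L·I_L·cosφ = 1.732 × 460 × 100 × 0.755 = 60152 W
η = P_out / P_in = 53124 / 60152 = 0.883 = 88.3%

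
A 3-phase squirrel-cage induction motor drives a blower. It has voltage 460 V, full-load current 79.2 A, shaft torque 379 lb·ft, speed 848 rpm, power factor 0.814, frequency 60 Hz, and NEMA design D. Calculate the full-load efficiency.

88.8 %

τ = 379 lb·ft × 1.356 = 513.9 N·m
ω = 2π × 848/60 = 88.8 rad/s; P_out = τω = 513.9 × 88.8 = 45634 W
P_in = √3·V_L·I_L·cosφ = 1.732 × 460 × 79.2 × 0.814 = 51364 W
η = P_out / P_in = 45634 / 51364 = 0.888 = 88.8%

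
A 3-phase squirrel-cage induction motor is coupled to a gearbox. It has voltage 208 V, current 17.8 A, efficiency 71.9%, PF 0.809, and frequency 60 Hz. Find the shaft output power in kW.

P_in = √3·V·I·cosφ = 1.732 × 208 × 17.8 × 0.809 = 5188 W
P_out = η·P_in = 0.719 × 5188 = 3730 W

3.73 kW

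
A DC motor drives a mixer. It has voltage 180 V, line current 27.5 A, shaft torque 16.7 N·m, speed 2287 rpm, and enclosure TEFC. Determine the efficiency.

80.8 %

ω = 2π × 2287/60 = 239.5 rad/s; P_out = τω = 16.7 × 239.5 = 4000 W
P_in = V·I = 180 × 27.5 = 4950 W
η = P_out / P_in = 4000 / 4950 = 0.808 = 80.8%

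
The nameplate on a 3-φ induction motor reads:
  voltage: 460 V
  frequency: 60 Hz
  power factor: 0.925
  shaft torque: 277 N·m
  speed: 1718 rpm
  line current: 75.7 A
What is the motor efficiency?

ω = 2π × 1718/60 = 179.9 rad/s; P_out = τω = 277 × 179.9 = 49832 W
P_in = √3·V_L·I_L·cosφ = 1.732 × 460 × 75.7 × 0.925 = 55788 W
η = P_out / P_in = 49832 / 55788 = 0.893 = 89.3%

89.3 %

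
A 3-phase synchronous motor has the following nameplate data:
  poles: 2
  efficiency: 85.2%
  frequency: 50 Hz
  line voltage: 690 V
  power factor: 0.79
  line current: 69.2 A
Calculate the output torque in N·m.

177 N·m

P_in = √3·V·I·cosφ = 1.732 × 690 × 69.2 × 0.79 = 65333 W
P_out = η·P_in = 0.852 × 65333 = 55664 W
n = n_s = 120×50/2 = 3000 rpm (synchronous)
ω = 2π×3000/60 = 314.2 rad/s
τ = P_out/ω = 55664/314.2 = 177 N·m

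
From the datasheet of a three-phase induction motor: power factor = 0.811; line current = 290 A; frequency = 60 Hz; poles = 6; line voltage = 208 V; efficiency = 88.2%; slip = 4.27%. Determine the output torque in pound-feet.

458 lb·ft

P_in = √3·V·I·cosφ = 1.732 × 208 × 290 × 0.811 = 84729 W
P_out = η·P_in = 0.882 × 84729 = 74731 W
n_s = 120×60/6 = 1200 rpm; n = 1200×(1−0.0427) = 1149 rpm
ω = 2π×1149/60 = 120.3 rad/s
τ = P_out/ω = 74731/120.3 = 621.2 N·m
In lb·ft: 621.2/1.356 = 458 lb·ft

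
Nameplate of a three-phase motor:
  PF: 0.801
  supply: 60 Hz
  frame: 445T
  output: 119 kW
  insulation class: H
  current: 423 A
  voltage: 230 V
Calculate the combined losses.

P_in = √3·V·I·cosφ = 1.732×230×423×0.801 = 134974 W
P_out = 119000 W
Losses = P_in − P_out = 134974 − 119000 = 15974 W

16 kW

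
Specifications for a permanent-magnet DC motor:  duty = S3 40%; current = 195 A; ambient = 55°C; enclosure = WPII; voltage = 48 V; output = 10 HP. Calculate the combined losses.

P_in = V·I = 48×195 = 9360 W
P_out = 10×746 = 7460 W
Losses = P_in − P_out = 9360 − 7460 = 1900 W

1900 W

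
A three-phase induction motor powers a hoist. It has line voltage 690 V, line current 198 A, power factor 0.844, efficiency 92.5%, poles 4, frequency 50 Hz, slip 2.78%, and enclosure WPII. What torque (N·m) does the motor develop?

1210 N·m

P_in = √3·V·I·cosφ = 1.732 × 690 × 198 × 0.844 = 199712 W
P_out = η·P_in = 0.925 × 199712 = 184734 W
n_s = 120×50/4 = 1500 rpm; n = 1500×(1−0.0278) = 1458 rpm
ω = 2π×1458/60 = 152.7 rad/s
τ = P_out/ω = 184734/152.7 = 1210 N·m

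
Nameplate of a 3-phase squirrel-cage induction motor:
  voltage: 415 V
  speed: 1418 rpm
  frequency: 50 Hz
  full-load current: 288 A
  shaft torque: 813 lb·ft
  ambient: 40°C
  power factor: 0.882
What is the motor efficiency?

89.6 %

τ = 813 lb·ft × 1.356 = 1102 N·m
ω = 2π × 1418/60 = 148.5 rad/s; P_out = τω = 1102 × 148.5 = 163647 W
P_in = √3·V_L·I_L·cosφ = 1.732 × 415 × 288 × 0.882 = 182582 W
η = P_out / P_in = 163647 / 182582 = 0.896 = 89.6%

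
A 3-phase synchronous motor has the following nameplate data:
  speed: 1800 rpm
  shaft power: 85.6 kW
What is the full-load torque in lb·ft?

335 lb·ft

ω = 2π × 1800/60 = 188.5 rad/s
τ = P/ω = 85600/188.5 = 454.1 N·m
In lb·ft: 454.1/1.356 = 335 lb·ft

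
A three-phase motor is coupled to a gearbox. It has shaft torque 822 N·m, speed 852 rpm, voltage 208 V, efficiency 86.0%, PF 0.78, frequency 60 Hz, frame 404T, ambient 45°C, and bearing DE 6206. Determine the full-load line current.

303 A

ω = 2π×852/60 = 89.22 rad/s; P_out = τω = 822 × 89.22 = 73339 W
P_in = P_out / η = 73339 / 0.860 = 85278 W
I_L = P_in / (√3·V_L·cosφ) = 85278 / (1.732 × 208 × 0.78) = 303 A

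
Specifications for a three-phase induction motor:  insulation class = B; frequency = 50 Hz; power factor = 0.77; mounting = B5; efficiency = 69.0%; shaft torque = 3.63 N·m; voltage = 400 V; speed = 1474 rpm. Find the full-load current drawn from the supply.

ω = 2π×1474/60 = 154.4 rad/s; P_out = τω = 3.63 × 154.4 = 560 W
P_in = P_out / η = 560 / 0.690 = 812 W
I_L = P_in / (√3·V_L·cosφ) = 812 / (1.732 × 400 × 0.77) = 1.52 A

1.52 A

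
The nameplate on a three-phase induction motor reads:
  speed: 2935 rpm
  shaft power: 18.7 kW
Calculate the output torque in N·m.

60.8 N·m

ω = 2π × 2935/60 = 307.4 rad/s
τ = P/ω = 18700/307.4 = 60.8 N·m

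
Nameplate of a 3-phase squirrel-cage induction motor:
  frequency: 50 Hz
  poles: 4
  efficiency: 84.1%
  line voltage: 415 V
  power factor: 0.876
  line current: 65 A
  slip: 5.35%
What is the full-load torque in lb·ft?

171 lb·ft

P_in = √3·V·I·cosφ = 1.732 × 415 × 65 × 0.876 = 40927 W
P_out = η·P_in = 0.841 × 40927 = 34420 W
n_s = 120×50/4 = 1500 rpm; n = 1500×(1−0.0535) = 1420 rpm
ω = 2π×1420/60 = 148.7 rad/s
τ = P_out/ω = 34420/148.7 = 231.5 N·m
In lb·ft: 231.5/1.356 = 171 lb·ft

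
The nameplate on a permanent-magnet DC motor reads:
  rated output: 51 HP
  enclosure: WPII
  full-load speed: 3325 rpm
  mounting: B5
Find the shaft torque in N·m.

P_out = 51 × 746 = 38046 W
ω = 2π × 3325/60 = 348.2 rad/s
τ = P_out/ω = 38046/348.2 = 109 N·m

109 N·m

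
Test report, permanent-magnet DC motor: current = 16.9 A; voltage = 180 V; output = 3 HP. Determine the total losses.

P_in = V·I = 180×16.9 = 3042 W
P_out = 3×746 = 2238 W
Losses = P_in − P_out = 3042 − 2238 = 804 W

804 W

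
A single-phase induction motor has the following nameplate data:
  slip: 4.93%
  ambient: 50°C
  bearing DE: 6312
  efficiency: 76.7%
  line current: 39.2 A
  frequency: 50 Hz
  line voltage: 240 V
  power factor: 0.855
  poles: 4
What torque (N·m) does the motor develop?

41.3 N·m

P_in = V·I·cosφ = 240 × 39.2 × 0.855 = 8044 W
P_out = η·P_in = 0.767 × 8044 = 6170 W
n_s = 120×50/4 = 1500 rpm; n = 1500×(1−0.0493) = 1426 rpm
ω = 2π×1426/60 = 149.3 rad/s
τ = P_out/ω = 6170/149.3 = 41.3 N·m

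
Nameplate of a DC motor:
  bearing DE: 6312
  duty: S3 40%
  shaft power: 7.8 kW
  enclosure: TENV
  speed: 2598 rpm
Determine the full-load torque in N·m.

ω = 2π × 2598/60 = 272.1 rad/s
τ = P/ω = 7800/272.1 = 28.7 N·m

28.7 N·m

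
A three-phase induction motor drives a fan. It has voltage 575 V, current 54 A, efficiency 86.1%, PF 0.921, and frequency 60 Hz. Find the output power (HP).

57.2 HP

P_in = √3·V·I·cosφ = 1.732 × 575 × 54 × 0.921 = 49530 W
P_out = η·P_in = 0.861 × 49530 = 42645 W
= 42645/746 = 57.2 HP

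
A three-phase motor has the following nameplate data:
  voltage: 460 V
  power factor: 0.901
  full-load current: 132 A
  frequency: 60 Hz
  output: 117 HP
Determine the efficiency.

92.1 %

P_out = 117 × 746 = 87282 W
P_in = √3·V_L·I_L·cosφ = 1.732 × 460 × 132 × 0.901 = 94756 W
η = P_out / P_in = 87282 / 94756 = 0.921 = 92.1%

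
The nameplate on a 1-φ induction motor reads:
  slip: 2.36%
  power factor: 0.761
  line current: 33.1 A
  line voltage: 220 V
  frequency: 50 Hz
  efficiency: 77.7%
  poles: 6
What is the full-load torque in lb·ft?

31.1 lb·ft

P_in = V·I·cosφ = 220 × 33.1 × 0.761 = 5542 W
P_out = η·P_in = 0.777 × 5542 = 4306 W
n_s = 120×50/6 = 1000 rpm; n = 1000×(1−0.0236) = 976 rpm
ω = 2π×976/60 = 102.2 rad/s
τ = P_out/ω = 4306/102.2 = 42.13 N·m
In lb·ft: 42.13/1.356 = 31.1 lb·ft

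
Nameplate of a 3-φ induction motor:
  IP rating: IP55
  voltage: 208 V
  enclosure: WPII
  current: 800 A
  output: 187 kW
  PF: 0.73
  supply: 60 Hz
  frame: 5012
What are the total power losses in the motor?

P_in = √3·V·I·cosφ = 1.732×208×800×0.73 = 210390 W
P_out = 187000 W
Losses = P_in − P_out = 210390 − 187000 = 23390 W

23.4 kW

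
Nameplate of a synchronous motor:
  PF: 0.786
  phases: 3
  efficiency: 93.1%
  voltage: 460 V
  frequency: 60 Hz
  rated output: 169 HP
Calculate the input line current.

216 A

P_out = 169 × 746 = 126074 W
P_in = P_out / η = 126074 / 0.931 = 135418 W
I_L = P_in / (√3·V_L·cosφ) = 135418 / (1.732 × 460 × 0.786) = 216 A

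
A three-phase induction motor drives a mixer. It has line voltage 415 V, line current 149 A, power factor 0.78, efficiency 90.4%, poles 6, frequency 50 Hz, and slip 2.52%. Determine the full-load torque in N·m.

740 N·m

P_in = √3·V·I·cosφ = 1.732 × 415 × 149 × 0.78 = 83537 W
P_out = η·P_in = 0.904 × 83537 = 75517 W
n_s = 120×50/6 = 1000 rpm; n = 1000×(1−0.0252) = 975 rpm
ω = 2π×975/60 = 102.1 rad/s
τ = P_out/ω = 75517/102.1 = 740 N·m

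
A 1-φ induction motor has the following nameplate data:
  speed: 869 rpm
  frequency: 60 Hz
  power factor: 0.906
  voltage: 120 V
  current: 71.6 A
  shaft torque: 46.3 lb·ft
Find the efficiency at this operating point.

τ = 46.3 lb·ft × 1.356 = 62.78 N·m
ω = 2π × 869/60 = 91 rad/s; P_out = τω = 62.78 × 91 = 5713 W
P_in = V·I·cosφ = 120 × 71.6 × 0.906 = 7784 W
η = P_out / P_in = 5713 / 7784 = 0.734 = 73.4%

73.4 %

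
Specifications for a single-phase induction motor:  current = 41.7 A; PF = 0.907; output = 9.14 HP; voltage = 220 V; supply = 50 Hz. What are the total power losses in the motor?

1.5 kW

P_in = V·I·cosφ = 220×41.7×0.907 = 8321 W
P_out = 9.14×746 = 6818 W
Losses = P_in − P_out = 8321 − 6818 = 1503 W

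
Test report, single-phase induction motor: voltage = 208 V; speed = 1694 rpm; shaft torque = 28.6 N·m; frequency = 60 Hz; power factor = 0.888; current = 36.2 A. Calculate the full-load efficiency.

75.9 %

ω = 2π × 1694/60 = 177.4 rad/s; P_out = τω = 28.6 × 177.4 = 5074 W
P_in = V·I·cosφ = 208 × 36.2 × 0.888 = 6686 W
η = P_out / P_in = 5074 / 6686 = 0.759 = 75.9%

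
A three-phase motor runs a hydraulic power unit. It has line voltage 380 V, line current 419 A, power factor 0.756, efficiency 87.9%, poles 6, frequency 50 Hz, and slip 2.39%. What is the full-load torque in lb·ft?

P_in = √3·V·I·cosφ = 1.732 × 380 × 419 × 0.756 = 208481 W
P_out = η·P_in = 0.879 × 208481 = 183255 W
n_s = 120×50/6 = 1000 rpm; n = 1000×(1−0.0239) = 976 rpm
ω = 2π×976/60 = 102.2 rad/s
τ = P_out/ω = 183255/102.2 = 1793 N·m
In lb·ft: 1793/1.356 = 1320 lb·ft

1320 lb·ft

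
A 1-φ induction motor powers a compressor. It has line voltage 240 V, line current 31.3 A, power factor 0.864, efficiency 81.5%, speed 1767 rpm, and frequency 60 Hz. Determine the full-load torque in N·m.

P_in = V·I·cosφ = 240 × 31.3 × 0.864 = 6490 W
P_out = η·P_in = 0.815 × 6490 = 5289 W
n = 1767 rpm
ω = 2π×1767/60 = 185 rad/s
τ = P_out/ω = 5289/185 = 28.6 N·m

28.6 N·m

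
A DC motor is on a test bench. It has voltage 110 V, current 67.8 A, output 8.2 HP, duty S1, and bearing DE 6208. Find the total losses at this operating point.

P_in = V·I = 110×67.8 = 7458 W
P_out = 8.2×746 = 6117 W
Losses = P_in − P_out = 7458 − 6117 = 1341 W

1.34 kW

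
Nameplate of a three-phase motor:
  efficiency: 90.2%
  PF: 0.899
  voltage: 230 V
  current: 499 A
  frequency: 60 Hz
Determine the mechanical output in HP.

P_in = √3·V·I·cosφ = 1.732 × 230 × 499 × 0.899 = 178705 W
P_out = η·P_in = 0.902 × 178705 = 161192 W
= 161192/746 = 216 HP

216 HP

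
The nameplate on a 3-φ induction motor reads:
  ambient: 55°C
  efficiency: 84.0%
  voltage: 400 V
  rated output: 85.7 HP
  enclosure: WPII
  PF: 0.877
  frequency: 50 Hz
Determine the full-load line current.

125 A

P_out = 85.7 × 746 = 63932 W
P_in = P_out / η = 63932 / 0.840 = 76110 W
I_L = P_in / (√3·V_L·cosφ) = 76110 / (1.732 × 400 × 0.877) = 125 A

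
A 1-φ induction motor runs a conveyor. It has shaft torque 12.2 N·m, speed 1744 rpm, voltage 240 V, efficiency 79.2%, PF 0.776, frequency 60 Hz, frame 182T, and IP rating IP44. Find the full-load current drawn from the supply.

ω = 2π×1744/60 = 182.6 rad/s; P_out = τω = 12.2 × 182.6 = 2228 W
P_in = P_out / η = 2228 / 0.792 = 2813 W
I = P_in / (V·cosφ) = 2813 / (240 × 0.776) = 15.1 A

15.1 A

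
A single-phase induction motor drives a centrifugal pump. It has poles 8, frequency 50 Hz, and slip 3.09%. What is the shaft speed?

n_s = 120f/p = 120×50/8 = 750 rpm
n = n_s(1 − s) = 750 × (1 − 0.0309) = 727 rpm

727 rpm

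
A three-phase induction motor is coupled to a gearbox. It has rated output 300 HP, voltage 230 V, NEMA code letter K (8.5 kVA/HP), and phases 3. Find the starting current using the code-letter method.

S_LR = 8.5 × 300 = 2550 kVA
I_LR = S_LR/(√3·V_L) = 2550000/(1.732×230) = 6400 A

6400 A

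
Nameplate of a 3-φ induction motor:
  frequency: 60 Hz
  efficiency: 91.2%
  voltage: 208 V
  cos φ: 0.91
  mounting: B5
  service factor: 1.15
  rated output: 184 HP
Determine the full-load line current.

P_out = 184 × 746 = 137264 W
P_in = P_out / η = 137264 / 0.912 = 150509 W
I_L = P_in / (√3·V_L·cosφ) = 150509 / (1.732 × 208 × 0.91) = 459 A

459 A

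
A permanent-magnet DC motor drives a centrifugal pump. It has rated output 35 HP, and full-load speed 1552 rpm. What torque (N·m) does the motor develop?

161 N·m

P_out = 35 × 746 = 26110 W
ω = 2π × 1552/60 = 162.5 rad/s
τ = P_out/ω = 26110/162.5 = 161 N·m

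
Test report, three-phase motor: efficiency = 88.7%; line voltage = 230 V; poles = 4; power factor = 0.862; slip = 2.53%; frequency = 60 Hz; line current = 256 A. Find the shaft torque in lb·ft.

P_in = √3·V·I·cosφ = 1.732 × 230 × 256 × 0.862 = 87907 W
P_out = η·P_in = 0.887 × 87907 = 77974 W
n_s = 120×60/4 = 1800 rpm; n = 1800×(1−0.0253) = 1754 rpm
ω = 2π×1754/60 = 183.7 rad/s
τ = P_out/ω = 77974/183.7 = 424.5 N·m
In lb·ft: 424.5/1.356 = 313 lb·ft

313 lb·ft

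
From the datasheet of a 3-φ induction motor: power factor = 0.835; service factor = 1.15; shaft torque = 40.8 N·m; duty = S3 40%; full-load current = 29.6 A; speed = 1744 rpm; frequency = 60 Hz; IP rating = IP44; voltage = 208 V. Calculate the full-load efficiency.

83.7 %

ω = 2π × 1744/60 = 182.6 rad/s; P_out = τω = 40.8 × 182.6 = 7450 W
P_in = √3·V_L·I_L·cosφ = 1.732 × 208 × 29.6 × 0.835 = 8904 W
η = P_out / P_in = 7450 / 8904 = 0.837 = 83.7%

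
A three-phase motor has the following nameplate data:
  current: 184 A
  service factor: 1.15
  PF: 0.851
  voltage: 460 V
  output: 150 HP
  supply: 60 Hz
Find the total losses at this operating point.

12.9 kW

P_in = √3·V·I·cosφ = 1.732×460×184×0.851 = 124754 W
P_out = 150×746 = 111900 W
Losses = P_in − P_out = 124754 − 111900 = 12854 W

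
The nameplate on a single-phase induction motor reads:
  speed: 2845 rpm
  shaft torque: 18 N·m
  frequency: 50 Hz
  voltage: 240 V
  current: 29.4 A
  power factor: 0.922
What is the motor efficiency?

82.4 %

ω = 2π × 2845/60 = 297.9 rad/s; P_out = τω = 18 × 297.9 = 5362 W
P_in = V·I·cosφ = 240 × 29.4 × 0.922 = 6506 W
η = P_out / P_in = 5362 / 6506 = 0.824 = 82.4%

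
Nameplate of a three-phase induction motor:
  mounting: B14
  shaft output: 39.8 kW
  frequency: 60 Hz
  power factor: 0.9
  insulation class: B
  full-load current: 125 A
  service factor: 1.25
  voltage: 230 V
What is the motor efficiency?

88.8 %

P_out = 39.8 kW = 39800 W
P_in = √3·V_L·I_L·cosφ = 1.732 × 230 × 125 × 0.9 = 44816 W
η = P_out / P_in = 39800 / 44816 = 0.888 = 88.8%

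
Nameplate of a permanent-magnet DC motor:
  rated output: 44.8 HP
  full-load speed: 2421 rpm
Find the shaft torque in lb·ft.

97.2 lb·ft

P_out = 44.8 × 746 = 33421 W
ω = 2π × 2421/60 = 253.5 rad/s
τ = P_out/ω = 33421/253.5 = 131.8 N·m
In lb·ft: 131.8/1.356 = 97.2 lb·ft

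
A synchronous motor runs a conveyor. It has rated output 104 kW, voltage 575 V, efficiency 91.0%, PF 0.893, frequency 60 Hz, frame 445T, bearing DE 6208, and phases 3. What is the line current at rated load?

P_out = 104 kW = 104000 W
P_in = P_out / η = 104000 / 0.910 = 114286 W
I_L = P_in / (√3·V_L·cosφ) = 114286 / (1.732 × 575 × 0.893) = 129 A

129 A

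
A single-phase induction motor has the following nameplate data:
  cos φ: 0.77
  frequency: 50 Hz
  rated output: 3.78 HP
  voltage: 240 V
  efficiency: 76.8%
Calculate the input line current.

P_out = 3.78 × 746 = 2820 W
P_in = P_out / η = 2820 / 0.768 = 3672 W
I = P_in / (V·cosφ) = 3672 / (240 × 0.77) = 19.9 A

19.9 A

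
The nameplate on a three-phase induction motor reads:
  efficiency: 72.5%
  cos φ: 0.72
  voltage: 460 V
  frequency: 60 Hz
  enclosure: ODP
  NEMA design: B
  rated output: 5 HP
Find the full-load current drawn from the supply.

P_out = 5 × 746 = 3730 W
P_in = P_out / η = 3730 / 0.725 = 5145 W
I_L = P_in / (√3·V_L·cosφ) = 5145 / (1.732 × 460 × 0.72) = 8.97 A

8.97 A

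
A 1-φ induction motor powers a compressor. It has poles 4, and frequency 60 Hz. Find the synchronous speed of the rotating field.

1800 rpm

n_s = 120f/p = 120×60/4 = 1800 rpm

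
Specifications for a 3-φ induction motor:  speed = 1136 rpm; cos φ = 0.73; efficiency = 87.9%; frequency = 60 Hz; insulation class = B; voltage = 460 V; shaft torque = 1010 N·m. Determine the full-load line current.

235 A

ω = 2π×1136/60 = 119 rad/s; P_out = τω = 1010 × 119 = 120190 W
P_in = P_out / η = 120190 / 0.879 = 136735 W
I_L = P_in / (√3·V_L·cosφ) = 136735 / (1.732 × 460 × 0.73) = 235 A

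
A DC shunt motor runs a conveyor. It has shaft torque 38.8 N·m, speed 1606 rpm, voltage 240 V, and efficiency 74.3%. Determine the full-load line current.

36.6 A

ω = 2π×1606/60 = 168.2 rad/s; P_out = τω = 38.8 × 168.2 = 6526 W
P_in = P_out / η = 6526 / 0.743 = 8783 W
I = P_in / V = 8783 / 240 = 36.6 A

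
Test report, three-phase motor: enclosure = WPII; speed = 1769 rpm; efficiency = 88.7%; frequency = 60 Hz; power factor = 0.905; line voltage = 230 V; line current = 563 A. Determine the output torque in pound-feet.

P_in = √3·V·I·cosφ = 1.732 × 230 × 563 × 0.905 = 202970 W
P_out = η·P_in = 0.887 × 202970 = 180034 W
n = 1769 rpm
ω = 2π×1769/60 = 185.2 rad/s
τ = P_out/ω = 180034/185.2 = 972.1 N·m
In lb·ft: 972.1/1.356 = 717 lb·ft

717 lb·ft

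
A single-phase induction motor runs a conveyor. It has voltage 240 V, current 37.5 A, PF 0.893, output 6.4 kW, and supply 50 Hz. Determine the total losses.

P_in = V·I·cosφ = 240×37.5×0.893 = 8037 W
P_out = 6400 W
Losses = P_in − P_out = 8037 − 6400 = 1637 W

1.64 kW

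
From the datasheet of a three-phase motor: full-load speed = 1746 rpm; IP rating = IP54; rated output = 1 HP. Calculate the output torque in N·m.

4.08 N·m

P_out = 1 × 746 = 746 W
ω = 2π × 1746/60 = 182.8 rad/s
τ = P_out/ω = 746/182.8 = 4.08 N·m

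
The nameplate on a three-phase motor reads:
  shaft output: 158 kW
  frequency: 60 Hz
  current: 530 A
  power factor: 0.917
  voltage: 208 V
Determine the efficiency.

P_out = 158 kW = 158000 W
P_in = √3·V_L·I_L·cosφ = 1.732 × 208 × 530 × 0.917 = 175088 W
η = P_out / P_in = 158000 / 175088 = 0.902 = 90.2%

90.2 %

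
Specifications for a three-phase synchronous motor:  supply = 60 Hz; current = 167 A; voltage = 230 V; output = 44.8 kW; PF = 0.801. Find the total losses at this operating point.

8490 W

P_in = √3·V·I·cosφ = 1.732×230×167×0.801 = 53287 W
P_out = 44800 W
Losses = P_in − P_out = 53287 − 44800 = 8487 W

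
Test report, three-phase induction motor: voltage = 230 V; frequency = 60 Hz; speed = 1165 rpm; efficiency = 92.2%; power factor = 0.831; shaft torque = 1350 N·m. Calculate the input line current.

540 A

ω = 2π×1165/60 = 122 rad/s; P_out = τω = 1350 × 122 = 164700 W
P_in = P_out / η = 164700 / 0.922 = 178633 W
I_L = P_in / (√3·V_L·cosφ) = 178633 / (1.732 × 230 × 0.831) = 540 A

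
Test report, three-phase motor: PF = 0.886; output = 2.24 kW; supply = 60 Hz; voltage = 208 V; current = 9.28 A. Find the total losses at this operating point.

722 W

P_in = √3·V·I·cosφ = 1.732×208×9.28×0.886 = 2962 W
P_out = 2240 W
Losses = P_in − P_out = 2962 − 2240 = 722 W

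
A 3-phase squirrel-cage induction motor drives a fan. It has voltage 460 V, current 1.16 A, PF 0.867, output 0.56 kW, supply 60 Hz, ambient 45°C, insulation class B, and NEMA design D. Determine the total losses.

241 W

P_in = √3·V·I·cosφ = 1.732×460×1.16×0.867 = 801 W
P_out = 560 W
Losses = P_in − P_out = 801 − 560 = 241 W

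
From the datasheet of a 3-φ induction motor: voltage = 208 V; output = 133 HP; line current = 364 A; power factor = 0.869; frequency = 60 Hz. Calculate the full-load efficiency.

P_out = 133 × 746 = 99218 W
P_in = √3·V_L·I_L·cosφ = 1.732 × 208 × 364 × 0.869 = 113955 W
η = P_out / P_in = 99218 / 113955 = 0.871 = 87.1%

87.1 %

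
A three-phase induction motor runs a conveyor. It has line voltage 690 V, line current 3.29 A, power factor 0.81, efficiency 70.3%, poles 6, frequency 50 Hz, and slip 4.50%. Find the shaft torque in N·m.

22.4 N·m

P_in = √3·V·I·cosφ = 1.732 × 690 × 3.29 × 0.81 = 3185 W
P_out = η·P_in = 0.703 × 3185 = 2239 W
n_s = 120×50/6 = 1000 rpm; n = 1000×(1−0.045) = 955 rpm
ω = 2π×955/60 = 100 rad/s
τ = P_out/ω = 2239/100 = 22.4 N·m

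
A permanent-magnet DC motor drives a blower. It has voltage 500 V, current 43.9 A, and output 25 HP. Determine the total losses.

P_in = V·I = 500×43.9 = 21950 W
P_out = 25×746 = 18650 W
Losses = P_in − P_out = 21950 − 18650 = 3300 W

3.3 kW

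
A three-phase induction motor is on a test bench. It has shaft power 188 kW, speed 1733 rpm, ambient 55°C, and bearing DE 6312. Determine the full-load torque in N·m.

1040 N·m

ω = 2π × 1733/60 = 181.5 rad/s
τ = P/ω = 188000/181.5 = 1040 N·m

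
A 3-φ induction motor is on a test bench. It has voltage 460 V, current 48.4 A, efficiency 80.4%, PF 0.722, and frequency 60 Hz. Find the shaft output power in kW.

P_in = √3·V·I·cosφ = 1.732 × 460 × 48.4 × 0.722 = 27841 W
P_out = η·P_in = 0.804 × 27841 = 22384 W

22.4 kW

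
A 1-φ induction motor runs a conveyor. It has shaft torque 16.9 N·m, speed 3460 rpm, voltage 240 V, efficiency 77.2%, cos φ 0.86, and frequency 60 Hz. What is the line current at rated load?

ω = 2π×3460/60 = 362.3 rad/s; P_out = τω = 16.9 × 362.3 = 6123 W
P_in = P_out / η = 6123 / 0.772 = 7931 W
I = P_in / (V·cosφ) = 7931 / (240 × 0.86) = 38.4 A

38.4 A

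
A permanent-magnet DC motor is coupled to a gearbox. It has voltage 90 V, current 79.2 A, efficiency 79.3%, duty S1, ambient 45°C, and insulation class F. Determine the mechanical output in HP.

P_in = V·I = 90 × 79.2 = 7128 W
P_out = η·P_in = 0.793 × 7128 = 5653 W
= 5653/746 = 7.58 HP

7.58 HP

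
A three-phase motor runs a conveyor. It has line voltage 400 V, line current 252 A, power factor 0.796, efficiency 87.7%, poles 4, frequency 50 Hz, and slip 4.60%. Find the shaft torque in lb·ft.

P_in = √3·V·I·cosφ = 1.732 × 400 × 252 × 0.796 = 138970 W
P_out = η·P_in = 0.877 × 138970 = 121877 W
n_s = 120×50/4 = 1500 rpm; n = 1500×(1−0.046) = 1431 rpm
ω = 2π×1431/60 = 149.9 rad/s
τ = P_out/ω = 121877/149.9 = 813.1 N·m
In lb·ft: 813.1/1.356 = 600 lb·ft

600 lb·ft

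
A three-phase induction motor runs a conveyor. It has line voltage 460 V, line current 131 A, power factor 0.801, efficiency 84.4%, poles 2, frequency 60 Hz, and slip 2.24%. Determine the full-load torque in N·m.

P_in = √3·V·I·cosφ = 1.732 × 460 × 131 × 0.801 = 83601 W
P_out = η·P_in = 0.844 × 83601 = 70559 W
n_s = 120×60/2 = 3600 rpm; n = 3600×(1−0.0224) = 3519 rpm
ω = 2π×3519/60 = 368.5 rad/s
τ = P_out/ω = 70559/368.5 = 191 N·m

191 N·m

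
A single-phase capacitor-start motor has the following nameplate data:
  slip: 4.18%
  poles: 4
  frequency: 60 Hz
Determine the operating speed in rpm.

1725 rpm

n_s = 120f/p = 120×60/4 = 1800 rpm
n = n_s(1 − s) = 1800 × (1 − 0.0418) = 1725 rpm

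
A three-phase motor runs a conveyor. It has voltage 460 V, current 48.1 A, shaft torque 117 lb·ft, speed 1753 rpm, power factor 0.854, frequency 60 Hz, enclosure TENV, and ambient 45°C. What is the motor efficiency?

τ = 117 lb·ft × 1.356 = 158.7 N·m
ω = 2π × 1753/60 = 183.6 rad/s; P_out = τω = 158.7 × 183.6 = 29137 W
P_in = √3·V_L·I_L·cosφ = 1.732 × 460 × 48.1 × 0.854 = 32727 W
η = P_out / P_in = 29137 / 32727 = 0.890 = 89.0%

89.0 %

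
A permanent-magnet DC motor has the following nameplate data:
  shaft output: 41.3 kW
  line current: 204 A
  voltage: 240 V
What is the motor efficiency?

P_out = 41.3 kW = 41300 W
P_in = V·I = 240 × 204 = 48960 W
η = P_out / P_in = 41300 / 48960 = 0.844 = 84.4%

84.4 %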